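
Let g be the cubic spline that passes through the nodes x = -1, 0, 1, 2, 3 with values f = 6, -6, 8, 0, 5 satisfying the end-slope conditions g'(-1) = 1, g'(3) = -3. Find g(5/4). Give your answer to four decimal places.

7.6147

Put σ_i = g'' at the i-th knot. Here h = (1, 1, 1, 1) and Δ = (-12, 14, -8, 5), so the interior equations h_(i-1)·σ_(i-1) + 2(h_(i-1)+h_i)·σ_i + h_i·σ_(i+1) = 6(Δ_i − Δ_(i-1)) read
  1·σ_0 + 4·σ_1 + 1·σ_2 = 6(Δ_1 - Δ_0) = 156
  1·σ_1 + 4·σ_2 + 1·σ_3 = 6(Δ_2 - Δ_1) = -132
  1·σ_2 + 4·σ_3 + 1·σ_4 = 6(Δ_3 - Δ_2) = 78
Clamped end conditions give two more equations: 2h_0·σ_0 + h_0·σ_1 = 6(Δ_0 - g'(-1)) = -78 and h_3·σ_3 + 2h_3·σ_4 = 6(g'(3) - Δ_3) = -48.
Solving: σ_0 = -2125/28, σ_1 = 1033/14, σ_2 = -253/4, σ_3 = 661/14, σ_4 = -1333/28.
On [1, 2], g(x) = 8 + 73/14·(x - 1) - 253/8·(x - 1)² + 1031/56·(x - 1)³.
With (x - 1) = 1/4: g(5/4) = 27291/3584.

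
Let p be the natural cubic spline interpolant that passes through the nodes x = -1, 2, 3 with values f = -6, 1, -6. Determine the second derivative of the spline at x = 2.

With m_i denoting the second derivative at x_i, h_i = 3, 1, and Δ_i = (y_(i+1) − y_i)/h_i = 7/3, -7:
  3·m_0 + 8·m_1 + 1·m_2 = 6(Δ_1 - Δ_0) = -56
Natural end conditions: m_0 = m_2 = 0.
Solving: m_0 = 0, m_1 = -7, m_2 = 0.

-7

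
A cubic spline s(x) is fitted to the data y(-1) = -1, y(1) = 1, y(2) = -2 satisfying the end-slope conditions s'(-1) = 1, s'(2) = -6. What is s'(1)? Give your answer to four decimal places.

Put M_i = s'' at the i-th knot. Here h = (2, 1) and Δ = (1, -3), so the interior equations h_(i-1)·M_(i-1) + 2(h_(i-1)+h_i)·M_i + h_i·M_(i+1) = 6(Δ_i − Δ_(i-1)) read
  2·M_0 + 6·M_1 + 1·M_2 = 6(Δ_1 - Δ_0) = -24
Clamped end conditions give two more equations: 2h_0·M_0 + h_0·M_1 = 6(Δ_0 - s'(-1)) = 0 and h_1·M_1 + 2h_1·M_2 = 6(s'(2) - Δ_1) = -18.
Solving the tridiagonal system: M_0 = 5/3, M_1 = -10/3, M_2 = -22/3.
On [1, 2], s'(x) = b_1 + 2c_1·(x - 1) + 3d_1·(x - 1)² with b_1 = Δ_1 - h_1(2M_1 + M_2)/6 = -2/3, c_1 = M_1/2 = -5/3, d_1 = (M_2 - M_1)/(6h_1) = -2/3. So s'(1) = -2/3.

-0.6667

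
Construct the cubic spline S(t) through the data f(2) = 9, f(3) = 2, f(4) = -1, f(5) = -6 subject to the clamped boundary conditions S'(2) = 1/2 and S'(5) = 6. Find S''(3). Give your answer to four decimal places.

With σ_i denoting the second derivative at x_i, h_i = 1, 1, 1, and Δ_i = (y_(i+1) − y_i)/h_i = -7, -3, -5:
  1·σ_0 + 4·σ_1 + 1·σ_2 = 6(Δ_1 - Δ_0) = 24
  1·σ_1 + 4·σ_2 + 1·σ_3 = 6(Δ_2 - Δ_1) = -12
Clamped end conditions give two more equations: 2h_0·σ_0 + h_0·σ_1 = 6(Δ_0 - S'(2)) = -45 and h_2·σ_2 + 2h_2·σ_3 = 6(S'(5) - Δ_2) = 66.
Solving the tridiagonal system: σ_0 = -476/15, σ_1 = 277/15, σ_2 = -272/15, σ_3 = 631/15.

18.4667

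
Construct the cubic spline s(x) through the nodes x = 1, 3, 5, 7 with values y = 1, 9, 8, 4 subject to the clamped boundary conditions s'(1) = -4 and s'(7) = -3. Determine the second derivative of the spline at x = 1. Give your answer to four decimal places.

15.8333

With σ_i denoting the second derivative at x_i, h_i = 2, 2, 2, and Δ_i = (y_(i+1) − y_i)/h_i = 4, -1/2, -2:
  2·σ_0 + 8·σ_1 + 2·σ_2 = 6(Δ_1 - Δ_0) = -27
  2·σ_1 + 8·σ_2 + 2·σ_3 = 6(Δ_2 - Δ_1) = -9
Clamped end conditions give two more equations: 2h_0·σ_0 + h_0·σ_1 = 6(Δ_0 - s'(1)) = 48 and h_2·σ_2 + 2h_2·σ_3 = 6(s'(7) - Δ_2) = -6.
Solving: σ_0 = 95/6, σ_1 = -23/3, σ_2 = 4/3, σ_3 = -13/6.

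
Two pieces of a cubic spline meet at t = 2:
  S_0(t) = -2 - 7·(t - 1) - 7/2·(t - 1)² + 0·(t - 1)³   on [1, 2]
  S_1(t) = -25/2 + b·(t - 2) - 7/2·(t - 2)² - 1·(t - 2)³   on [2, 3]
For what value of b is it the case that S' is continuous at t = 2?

S_0'(t) = -7 - 7·(t - 1) + 0·(t - 1)², so S_0'(2) = -14. On the right, S_1'(2) = b, so b = -14.

-14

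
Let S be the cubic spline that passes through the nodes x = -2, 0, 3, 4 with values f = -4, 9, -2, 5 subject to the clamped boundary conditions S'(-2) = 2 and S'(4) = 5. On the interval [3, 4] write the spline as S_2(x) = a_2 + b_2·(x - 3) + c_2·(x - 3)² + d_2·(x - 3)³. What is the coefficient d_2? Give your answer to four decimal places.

Put σ_i = S'' at the i-th knot. Here h = (2, 3, 1) and Δ = (13/2, -11/3, 7), so the interior equations h_(i-1)·σ_(i-1) + 2(h_(i-1)+h_i)·σ_i + h_i·σ_(i+1) = 6(Δ_i − Δ_(i-1)) read
  2·σ_0 + 10·σ_1 + 3·σ_2 = 6(Δ_1 - Δ_0) = -61
  3·σ_1 + 8·σ_2 + 1·σ_3 = 6(Δ_2 - Δ_1) = 64
Clamped end conditions give two more equations: 2h_0·σ_0 + h_0·σ_1 = 6(Δ_0 - S'(-2)) = 27 and h_2·σ_2 + 2h_2·σ_3 = 6(S'(4) - Δ_2) = -12.
Solving the tridiagonal system: σ_0 = 1039/78, σ_1 = -1025/78, σ_2 = 569/39, σ_3 = -1037/78.
On [3, 4], with S_2(x) = a_2 + b_2·(x - 3) + c_2·(x - 3)² + d_2·(x - 3)³: c_2 = σ_2/2 = 569/78, d_2 = (σ_3 - σ_2)/(6h_2) = -725/156, b_2 = Δ_2 - h_2(2σ_2 + σ_3)/6 = 679/156.

-4.6474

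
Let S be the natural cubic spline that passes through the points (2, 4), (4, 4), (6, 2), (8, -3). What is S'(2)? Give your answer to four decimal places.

0.1667

Put m_i = S'' at the i-th knot. Here h = (2, 2, 2) and Δ = (0, -1, -5/2), so the interior equations h_(i-1)·m_(i-1) + 2(h_(i-1)+h_i)·m_i + h_i·m_(i+1) = 6(Δ_i − Δ_(i-1)) read
  2·m_0 + 8·m_1 + 2·m_2 = 6(Δ_1 - Δ_0) = -6
  2·m_1 + 8·m_2 + 2·m_3 = 6(Δ_2 - Δ_1) = -9
Natural end conditions: m_0 = m_3 = 0.
Forward elimination and back-substitution give m_0 = 0, m_1 = -1/2, m_2 = -1, m_3 = 0.
On [2, 4], S'(t) = b_0 + 2c_0·(t - 2) + 3d_0·(t - 2)² with b_0 = Δ_0 - h_0(2m_0 + m_1)/6 = 1/6, c_0 = m_0/2 = 0, d_0 = (m_1 - m_0)/(6h_0) = -1/24. So S'(2) = 1/6.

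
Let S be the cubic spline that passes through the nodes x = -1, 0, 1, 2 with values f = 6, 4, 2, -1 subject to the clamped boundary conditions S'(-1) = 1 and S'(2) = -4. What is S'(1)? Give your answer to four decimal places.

Let M_i = S''(x_i). Step sizes h_i = 1, 1, 1; slopes of the chords Δ_i = (y_(i+1) - y_i)/h_i = -2, -2, -3.
  1·M_0 + 4·M_1 + 1·M_2 = 6(Δ_1 - Δ_0) = 0
  1·M_1 + 4·M_2 + 1·M_3 = 6(Δ_2 - Δ_1) = -6
Clamped end conditions give two more equations: 2h_0·M_0 + h_0·M_1 = 6(Δ_0 - S'(-1)) = -18 and h_2·M_2 + 2h_2·M_3 = 6(S'(2) - Δ_2) = -6.
Forward elimination and back-substitution give M_0 = -158/15, M_1 = 46/15, M_2 = -26/15, M_3 = -32/15.
On [1, 2], S'(x) = b_2 + 2c_2·(x - 1) + 3d_2·(x - 1)² with b_2 = Δ_2 - h_2(2M_2 + M_3)/6 = -31/15, c_2 = M_2/2 = -13/15, d_2 = (M_3 - M_2)/(6h_2) = -1/15. So S'(1) = -31/15.

-2.0667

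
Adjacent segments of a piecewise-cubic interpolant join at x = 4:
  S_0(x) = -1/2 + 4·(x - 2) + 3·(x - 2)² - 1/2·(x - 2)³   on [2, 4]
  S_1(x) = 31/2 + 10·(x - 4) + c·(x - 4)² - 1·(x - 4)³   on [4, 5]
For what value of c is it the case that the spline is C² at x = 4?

0

S_0''(x) = 6 - 3·(x - 2), so S_0''(4) = 0. On the right, S_1''(4) = 2c, so c = 0.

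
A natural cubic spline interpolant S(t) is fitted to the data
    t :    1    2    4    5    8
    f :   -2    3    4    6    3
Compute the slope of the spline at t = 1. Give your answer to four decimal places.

5.9660

Write M_i for S''(x_i). With h_i = 1, 2, 1, 3 and divided differences Δ_i = 5, 1/2, 2, -1, the continuity of S' gives the tridiagonal system
  1·M_0 + 6·M_1 + 2·M_2 = 6(Δ_1 - Δ_0) = -27
  2·M_1 + 6·M_2 + 1·M_3 = 6(Δ_2 - Δ_1) = 9
  1·M_2 + 8·M_3 + 3·M_4 = 6(Δ_3 - Δ_2) = -18
Natural end conditions: M_0 = M_4 = 0.
Hence M_0 = 0, M_1 = -1449/250, M_2 = 486/125, M_3 = -342/125, M_4 = 0.
On [1, 2], S'(t) = b_0 + 2c_0·(t - 1) + 3d_0·(t - 1)² with b_0 = Δ_0 - h_0(2M_0 + M_1)/6 = 2983/500, c_0 = M_0/2 = 0, d_0 = (M_1 - M_0)/(6h_0) = -483/500. So S'(1) = 2983/500.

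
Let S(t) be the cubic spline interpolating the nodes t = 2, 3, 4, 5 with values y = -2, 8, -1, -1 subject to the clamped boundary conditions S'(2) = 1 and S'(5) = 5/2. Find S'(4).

Let σ_i = S''(x_i). Step sizes h_i = 1, 1, 1; slopes of the chords Δ_i = (y_(i+1) - y_i)/h_i = 10, -9, 0.
  1·σ_0 + 4·σ_1 + 1·σ_2 = 6(Δ_1 - Δ_0) = -114
  1·σ_1 + 4·σ_2 + 1·σ_3 = 6(Δ_2 - Δ_1) = 54
Clamped end conditions give two more equations: 2h_0·σ_0 + h_0·σ_1 = 6(Δ_0 - S'(2)) = 54 and h_2·σ_2 + 2h_2·σ_3 = 6(S'(5) - Δ_2) = 15.
Hence σ_0 = 51, σ_1 = -48, σ_2 = 27, σ_3 = -6.
On [4, 5], S'(t) = b_2 + 2c_2·(t - 4) + 3d_2·(t - 4)² with b_2 = Δ_2 - h_2(2σ_2 + σ_3)/6 = -8, c_2 = σ_2/2 = 27/2, d_2 = (σ_3 - σ_2)/(6h_2) = -11/2. So S'(4) = -8.

-8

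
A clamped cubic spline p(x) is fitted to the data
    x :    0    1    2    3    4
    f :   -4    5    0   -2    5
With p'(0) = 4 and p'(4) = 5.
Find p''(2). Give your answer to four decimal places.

8.5000

Put M_i = p'' at the i-th knot. Here h = (1, 1, 1, 1) and Δ = (9, -5, -2, 7), so the interior equations h_(i-1)·M_(i-1) + 2(h_(i-1)+h_i)·M_i + h_i·M_(i+1) = 6(Δ_i − Δ_(i-1)) read
  1·M_0 + 4·M_1 + 1·M_2 = 6(Δ_1 - Δ_0) = -84
  1·M_1 + 4·M_2 + 1·M_3 = 6(Δ_2 - Δ_1) = 18
  1·M_2 + 4·M_3 + 1·M_4 = 6(Δ_3 - Δ_2) = 54
Clamped end conditions give two more equations: 2h_0·M_0 + h_0·M_1 = 6(Δ_0 - p'(0)) = 30 and h_3·M_3 + 2h_3·M_4 = 6(p'(4) - Δ_3) = -12.
Solving: M_0 = 425/14, M_1 = -215/7, M_2 = 17/2, M_3 = 103/7, M_4 = -187/14.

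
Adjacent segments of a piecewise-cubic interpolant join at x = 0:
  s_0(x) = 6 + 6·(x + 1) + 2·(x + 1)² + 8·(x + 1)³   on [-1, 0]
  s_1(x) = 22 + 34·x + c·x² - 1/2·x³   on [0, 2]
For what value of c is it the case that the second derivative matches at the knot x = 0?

s_0''(x) = 4 + 48·(x + 1), so s_0''(0) = 52. On the right, s_1''(0) = 2c, so c = 26.

26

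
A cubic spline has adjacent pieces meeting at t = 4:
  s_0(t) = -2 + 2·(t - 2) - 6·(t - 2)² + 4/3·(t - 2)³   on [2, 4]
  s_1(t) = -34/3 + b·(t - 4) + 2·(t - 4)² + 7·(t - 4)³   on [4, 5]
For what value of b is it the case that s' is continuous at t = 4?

s_0'(t) = 2 - 12·(t - 2) + 4·(t - 2)², so s_0'(4) = -6. On the right, s_1'(4) = b, so b = -6.

-6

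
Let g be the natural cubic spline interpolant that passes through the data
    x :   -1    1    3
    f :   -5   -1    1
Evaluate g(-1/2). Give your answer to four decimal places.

-3.8828

Write M_i for g''(x_i). With h_i = 2, 2 and divided differences Δ_i = 2, 1, the continuity of g' gives the tridiagonal system
  2·M_0 + 8·M_1 + 2·M_2 = 6(Δ_1 - Δ_0) = -6
Natural end conditions: M_0 = M_2 = 0.
Hence M_0 = 0, M_1 = -3/4, M_2 = 0.
On [-1, 1], g(x) = -5 + 9/4·(x + 1) + 0·(x + 1)² - 1/16·(x + 1)³.
With (x + 1) = 1/2: g(-1/2) = -497/128.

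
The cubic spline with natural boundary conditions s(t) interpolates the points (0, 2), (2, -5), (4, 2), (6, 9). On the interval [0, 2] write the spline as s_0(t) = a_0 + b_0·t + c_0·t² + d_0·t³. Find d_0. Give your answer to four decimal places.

0.4667

Write σ_i for s''(x_i). With h_i = 2, 2, 2 and divided differences Δ_i = -7/2, 7/2, 7/2, the continuity of s' gives the tridiagonal system
  2·σ_0 + 8·σ_1 + 2·σ_2 = 6(Δ_1 - Δ_0) = 42
  2·σ_1 + 8·σ_2 + 2·σ_3 = 6(Δ_2 - Δ_1) = 0
Natural end conditions: σ_0 = σ_3 = 0.
Solving the tridiagonal system: σ_0 = 0, σ_1 = 28/5, σ_2 = -7/5, σ_3 = 0.
On [0, 2], with s_0(t) = a_0 + b_0·t + c_0·t² + d_0·t³: c_0 = σ_0/2 = 0, d_0 = (σ_1 - σ_0)/(6h_0) = 7/15, b_0 = Δ_0 - h_0(2σ_0 + σ_1)/6 = -161/30.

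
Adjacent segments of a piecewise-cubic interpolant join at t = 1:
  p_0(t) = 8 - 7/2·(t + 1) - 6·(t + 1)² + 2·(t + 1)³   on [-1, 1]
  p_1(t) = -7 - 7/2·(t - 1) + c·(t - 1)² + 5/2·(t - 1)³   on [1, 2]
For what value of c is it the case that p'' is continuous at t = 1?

6

p_0''(t) = -12 + 12·(t + 1), so p_0''(1) = 12. On the right, p_1''(1) = 2c, so c = 6.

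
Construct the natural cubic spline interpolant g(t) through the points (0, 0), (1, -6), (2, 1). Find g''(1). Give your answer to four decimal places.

19.5000

Let M_i = g''(x_i). Step sizes h_i = 1, 1; slopes of the chords Δ_i = (y_(i+1) - y_i)/h_i = -6, 7.
  1·M_0 + 4·M_1 + 1·M_2 = 6(Δ_1 - Δ_0) = 78
Natural end conditions: M_0 = M_2 = 0.
Solving the tridiagonal system: M_0 = 0, M_1 = 39/2, M_2 = 0.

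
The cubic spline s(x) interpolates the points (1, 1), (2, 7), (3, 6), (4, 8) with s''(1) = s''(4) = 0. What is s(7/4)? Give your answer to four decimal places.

6.1781

With M_i denoting the second derivative at x_i, h_i = 1, 1, 1, and Δ_i = (y_(i+1) − y_i)/h_i = 6, -1, 2:
  1·M_0 + 4·M_1 + 1·M_2 = 6(Δ_1 - Δ_0) = -42
  1·M_1 + 4·M_2 + 1·M_3 = 6(Δ_2 - Δ_1) = 18
Natural end conditions: M_0 = M_3 = 0.
Solving: M_0 = 0, M_1 = -62/5, M_2 = 38/5, M_3 = 0.
On [1, 2], s(x) = 1 + 121/15·(x - 1) + 0·(x - 1)² - 31/15·(x - 1)³.
With (x - 1) = 3/4: s(7/4) = 1977/320.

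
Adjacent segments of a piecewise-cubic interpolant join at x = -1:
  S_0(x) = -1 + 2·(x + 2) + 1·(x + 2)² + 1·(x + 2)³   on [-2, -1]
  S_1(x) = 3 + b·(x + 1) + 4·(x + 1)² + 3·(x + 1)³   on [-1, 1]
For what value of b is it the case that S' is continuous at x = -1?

S_0'(x) = 2 + 2·(x + 2) + 3·(x + 2)², so S_0'(-1) = 7. On the right, S_1'(-1) = b, so b = 7.

7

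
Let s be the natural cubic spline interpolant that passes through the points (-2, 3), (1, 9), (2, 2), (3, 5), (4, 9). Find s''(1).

With M_i denoting the second derivative at x_i, h_i = 3, 1, 1, 1, and Δ_i = (y_(i+1) − y_i)/h_i = 2, -7, 3, 4:
  3·M_0 + 8·M_1 + 1·M_2 = 6(Δ_1 - Δ_0) = -54
  1·M_1 + 4·M_2 + 1·M_3 = 6(Δ_2 - Δ_1) = 60
  1·M_2 + 4·M_3 + 1·M_4 = 6(Δ_3 - Δ_2) = 6
Natural end conditions: M_0 = M_4 = 0.
Hence M_0 = 0, M_1 = -9, M_2 = 18, M_3 = -3, M_4 = 0.

-9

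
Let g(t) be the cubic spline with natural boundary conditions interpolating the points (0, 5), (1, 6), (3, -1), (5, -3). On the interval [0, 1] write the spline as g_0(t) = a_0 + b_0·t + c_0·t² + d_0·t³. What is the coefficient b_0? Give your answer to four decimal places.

1.9318

With M_i denoting the second derivative at x_i, h_i = 1, 2, 2, and Δ_i = (y_(i+1) − y_i)/h_i = 1, -7/2, -1:
  1·M_0 + 6·M_1 + 2·M_2 = 6(Δ_1 - Δ_0) = -27
  2·M_1 + 8·M_2 + 2·M_3 = 6(Δ_2 - Δ_1) = 15
Natural end conditions: M_0 = M_3 = 0.
Hence M_0 = 0, M_1 = -123/22, M_2 = 36/11, M_3 = 0.
On [0, 1], with g_0(t) = a_0 + b_0·t + c_0·t² + d_0·t³: c_0 = M_0/2 = 0, d_0 = (M_1 - M_0)/(6h_0) = -41/44, b_0 = Δ_0 - h_0(2M_0 + M_1)/6 = 85/44.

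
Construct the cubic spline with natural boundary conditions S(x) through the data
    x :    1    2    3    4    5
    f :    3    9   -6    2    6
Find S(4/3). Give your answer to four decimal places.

Put σ_i = S'' at the i-th knot. Here h = (1, 1, 1, 1) and Δ = (6, -15, 8, 4), so the interior equations h_(i-1)·σ_(i-1) + 2(h_(i-1)+h_i)·σ_i + h_i·σ_(i+1) = 6(Δ_i − Δ_(i-1)) read
  1·σ_0 + 4·σ_1 + 1·σ_2 = 6(Δ_1 - Δ_0) = -126
  1·σ_1 + 4·σ_2 + 1·σ_3 = 6(Δ_2 - Δ_1) = 138
  1·σ_2 + 4·σ_3 + 1·σ_4 = 6(Δ_3 - Δ_2) = -24
Natural end conditions: σ_0 = σ_4 = 0.
Forward elimination and back-substitution give σ_0 = 0, σ_1 = -1233/28, σ_2 = 351/7, σ_3 = -519/28, σ_4 = 0.
On [1, 2], S(x) = 3 + 747/56·(x - 1) + 0·(x - 1)² - 411/56·(x - 1)³.
With (x - 1) = 1/3: S(4/3) = 452/63.

7.1746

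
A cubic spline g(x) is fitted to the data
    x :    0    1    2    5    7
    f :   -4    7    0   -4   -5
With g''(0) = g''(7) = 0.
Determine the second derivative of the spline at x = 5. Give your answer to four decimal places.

Let m_i = g''(x_i). Step sizes h_i = 1, 1, 3, 2; slopes of the chords Δ_i = (y_(i+1) - y_i)/h_i = 11, -7, -4/3, -1/2.
  1·m_0 + 4·m_1 + 1·m_2 = 6(Δ_1 - Δ_0) = -108
  1·m_1 + 8·m_2 + 3·m_3 = 6(Δ_2 - Δ_1) = 34
  3·m_2 + 10·m_3 + 2·m_4 = 6(Δ_3 - Δ_2) = 5
Natural end conditions: m_0 = m_4 = 0.
Hence m_0 = 0, m_1 = -7993/274, m_2 = 1190/137, m_3 = -577/274, m_4 = 0.

-2.1058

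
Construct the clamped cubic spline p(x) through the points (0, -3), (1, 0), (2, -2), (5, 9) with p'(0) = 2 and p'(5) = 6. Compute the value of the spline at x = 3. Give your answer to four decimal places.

Put m_i = p'' at the i-th knot. Here h = (1, 1, 3) and Δ = (3, -2, 11/3), so the interior equations h_(i-1)·m_(i-1) + 2(h_(i-1)+h_i)·m_i + h_i·m_(i+1) = 6(Δ_i − Δ_(i-1)) read
  1·m_0 + 4·m_1 + 1·m_2 = 6(Δ_1 - Δ_0) = -30
  1·m_1 + 8·m_2 + 3·m_3 = 6(Δ_2 - Δ_1) = 34
Clamped end conditions give two more equations: 2h_0·m_0 + h_0·m_1 = 6(Δ_0 - p'(0)) = 6 and h_2·m_2 + 2h_2·m_3 = 6(p'(5) - Δ_2) = 14.
Solving the tridiagonal system: m_0 = 248/29, m_1 = -322/29, m_2 = 170/29, m_3 = -52/87.
On [2, 5], p(x) = -2 - 55/29·(x - 2) + 85/29·(x - 2)² - 281/783·(x - 2)³.
With (x - 2) = 1: p(3) = -1037/783.

-1.3244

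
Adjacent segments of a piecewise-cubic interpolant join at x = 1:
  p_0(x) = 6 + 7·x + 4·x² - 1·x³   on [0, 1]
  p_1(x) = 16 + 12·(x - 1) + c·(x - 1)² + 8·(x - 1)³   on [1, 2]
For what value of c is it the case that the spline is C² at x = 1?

1

p_0''(x) = 8 - 6·x, so p_0''(1) = 2. On the right, p_1''(1) = 2c, so c = 1.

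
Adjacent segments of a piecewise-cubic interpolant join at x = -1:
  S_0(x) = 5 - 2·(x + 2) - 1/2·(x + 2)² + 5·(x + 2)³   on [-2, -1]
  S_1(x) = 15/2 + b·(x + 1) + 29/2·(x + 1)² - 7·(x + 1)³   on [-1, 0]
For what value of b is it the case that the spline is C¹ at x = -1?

S_0'(x) = -2 - 1·(x + 2) + 15·(x + 2)², so S_0'(-1) = 12. On the right, S_1'(-1) = b, so b = 12.

12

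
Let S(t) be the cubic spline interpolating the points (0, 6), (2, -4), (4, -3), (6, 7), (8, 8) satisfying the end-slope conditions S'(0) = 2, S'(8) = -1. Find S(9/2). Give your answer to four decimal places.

Put M_i = S'' at the i-th knot. Here h = (2, 2, 2, 2) and Δ = (-5, 1/2, 5, 1/2), so the interior equations h_(i-1)·M_(i-1) + 2(h_(i-1)+h_i)·M_i + h_i·M_(i+1) = 6(Δ_i − Δ_(i-1)) read
  2·M_0 + 8·M_1 + 2·M_2 = 6(Δ_1 - Δ_0) = 33
  2·M_1 + 8·M_2 + 2·M_3 = 6(Δ_2 - Δ_1) = 27
  2·M_2 + 8·M_3 + 2·M_4 = 6(Δ_3 - Δ_2) = -27
Clamped end conditions give two more equations: 2h_0·M_0 + h_0·M_1 = 6(Δ_0 - S'(0)) = -42 and h_3·M_3 + 2h_3·M_4 = 6(S'(8) - Δ_3) = -9.
Hence M_0 = -783/56, M_1 = 195/28, M_2 = 21/8, M_3 = -111/28, M_4 = -15/56.
On [4, 6], S(t) = -3 + 32/7·(t - 4) + 21/16·(t - 4)² - 123/224·(t - 4)³.
With (t - 4) = 1/2: S(9/2) = -815/1792.

-0.4548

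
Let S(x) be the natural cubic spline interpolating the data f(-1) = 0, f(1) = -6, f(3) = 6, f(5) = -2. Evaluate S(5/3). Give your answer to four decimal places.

With M_i denoting the second derivative at x_i, h_i = 2, 2, 2, and Δ_i = (y_(i+1) − y_i)/h_i = -3, 6, -4:
  2·M_0 + 8·M_1 + 2·M_2 = 6(Δ_1 - Δ_0) = 54
  2·M_1 + 8·M_2 + 2·M_3 = 6(Δ_2 - Δ_1) = -60
Natural end conditions: M_0 = M_3 = 0.
Forward elimination and back-substitution give M_0 = 0, M_1 = 46/5, M_2 = -49/5, M_3 = 0.
On [1, 3], S(x) = -6 + 47/15·(x - 1) + 23/5·(x - 1)² - 19/12·(x - 1)³.
With (x - 1) = 2/3: S(5/3) = -946/405.

-2.3358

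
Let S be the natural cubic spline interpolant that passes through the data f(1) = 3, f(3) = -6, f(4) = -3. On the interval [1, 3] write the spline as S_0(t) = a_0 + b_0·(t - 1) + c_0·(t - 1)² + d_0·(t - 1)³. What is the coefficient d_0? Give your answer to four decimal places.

With M_i denoting the second derivative at x_i, h_i = 2, 1, and Δ_i = (y_(i+1) − y_i)/h_i = -9/2, 3:
  2·M_0 + 6·M_1 + 1·M_2 = 6(Δ_1 - Δ_0) = 45
Natural end conditions: M_0 = M_2 = 0.
Hence M_0 = 0, M_1 = 15/2, M_2 = 0.
On [1, 3], with S_0(t) = a_0 + b_0·(t - 1) + c_0·(t - 1)² + d_0·(t - 1)³: c_0 = M_0/2 = 0, d_0 = (M_1 - M_0)/(6h_0) = 5/8, b_0 = Δ_0 - h_0(2M_0 + M_1)/6 = -7.

0.6250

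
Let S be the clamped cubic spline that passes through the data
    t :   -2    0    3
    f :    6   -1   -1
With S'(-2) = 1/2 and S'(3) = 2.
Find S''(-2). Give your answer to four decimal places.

-7.8000

Let M_i = S''(x_i). Step sizes h_i = 2, 3; slopes of the chords Δ_i = (y_(i+1) - y_i)/h_i = -7/2, 0.
  2·M_0 + 10·M_1 + 3·M_2 = 6(Δ_1 - Δ_0) = 21
Clamped end conditions give two more equations: 2h_0·M_0 + h_0·M_1 = 6(Δ_0 - S'(-2)) = -24 and h_1·M_1 + 2h_1·M_2 = 6(S'(3) - Δ_1) = 12.
Forward elimination and back-substitution give M_0 = -39/5, M_1 = 18/5, M_2 = 1/5.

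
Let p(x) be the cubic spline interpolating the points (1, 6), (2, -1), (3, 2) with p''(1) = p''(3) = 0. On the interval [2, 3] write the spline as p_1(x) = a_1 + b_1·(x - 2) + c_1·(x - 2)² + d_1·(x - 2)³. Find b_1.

With M_i denoting the second derivative at x_i, h_i = 1, 1, and Δ_i = (y_(i+1) − y_i)/h_i = -7, 3:
  1·M_0 + 4·M_1 + 1·M_2 = 6(Δ_1 - Δ_0) = 60
Natural end conditions: M_0 = M_2 = 0.
Forward elimination and back-substitution give M_0 = 0, M_1 = 15, M_2 = 0.
On [2, 3], with p_1(x) = a_1 + b_1·(x - 2) + c_1·(x - 2)² + d_1·(x - 2)³: c_1 = M_1/2 = 15/2, d_1 = (M_2 - M_1)/(6h_1) = -5/2, b_1 = Δ_1 - h_1(2M_1 + M_2)/6 = -2.

-2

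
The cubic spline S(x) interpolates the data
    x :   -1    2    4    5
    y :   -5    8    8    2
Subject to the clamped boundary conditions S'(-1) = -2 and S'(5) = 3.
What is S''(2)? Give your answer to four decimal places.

-2.8421

Let m_i = S''(x_i). Step sizes h_i = 3, 2, 1; slopes of the chords Δ_i = (y_(i+1) - y_i)/h_i = 13/3, 0, -6.
  3·m_0 + 10·m_1 + 2·m_2 = 6(Δ_1 - Δ_0) = -26
  2·m_1 + 6·m_2 + 1·m_3 = 6(Δ_2 - Δ_1) = -36
Clamped end conditions give two more equations: 2h_0·m_0 + h_0·m_1 = 6(Δ_0 - S'(-1)) = 38 and h_2·m_2 + 2h_2·m_3 = 6(S'(5) - Δ_2) = 54.
Solving the tridiagonal system: m_0 = 442/57, m_1 = -54/19, m_2 = -198/19, m_3 = 612/19.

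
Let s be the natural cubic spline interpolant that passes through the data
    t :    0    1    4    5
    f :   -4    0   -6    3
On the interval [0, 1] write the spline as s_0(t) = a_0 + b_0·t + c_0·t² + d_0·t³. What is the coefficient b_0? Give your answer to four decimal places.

With m_i denoting the second derivative at x_i, h_i = 1, 3, 1, and Δ_i = (y_(i+1) − y_i)/h_i = 4, -2, 9:
  1·m_0 + 8·m_1 + 3·m_2 = 6(Δ_1 - Δ_0) = -36
  3·m_1 + 8·m_2 + 1·m_3 = 6(Δ_2 - Δ_1) = 66
Natural end conditions: m_0 = m_3 = 0.
Solving the tridiagonal system: m_0 = 0, m_1 = -486/55, m_2 = 636/55, m_3 = 0.
On [0, 1], with s_0(t) = a_0 + b_0·t + c_0·t² + d_0·t³: c_0 = m_0/2 = 0, d_0 = (m_1 - m_0)/(6h_0) = -81/55, b_0 = Δ_0 - h_0(2m_0 + m_1)/6 = 301/55.

5.4727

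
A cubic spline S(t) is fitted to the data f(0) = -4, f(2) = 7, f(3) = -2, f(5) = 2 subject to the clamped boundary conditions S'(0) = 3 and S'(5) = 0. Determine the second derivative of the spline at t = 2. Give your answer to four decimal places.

Write M_i for S''(x_i). With h_i = 2, 1, 2 and divided differences Δ_i = 11/2, -9, 2, the continuity of S' gives the tridiagonal system
  2·M_0 + 6·M_1 + 1·M_2 = 6(Δ_1 - Δ_0) = -87
  1·M_1 + 6·M_2 + 2·M_3 = 6(Δ_2 - Δ_1) = 66
Clamped end conditions give two more equations: 2h_0·M_0 + h_0·M_1 = 6(Δ_0 - S'(0)) = 15 and h_2·M_2 + 2h_2·M_3 = 6(S'(5) - Δ_2) = -12.
Forward elimination and back-substitution give M_0 = 483/32, M_1 = -363/16, M_2 = 303/16, M_3 = -399/32.

-22.6875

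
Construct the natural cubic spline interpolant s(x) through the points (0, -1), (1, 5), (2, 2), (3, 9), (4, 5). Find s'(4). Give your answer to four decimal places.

Let σ_i = s''(x_i). Step sizes h_i = 1, 1, 1, 1; slopes of the chords Δ_i = (y_(i+1) - y_i)/h_i = 6, -3, 7, -4.
  1·σ_0 + 4·σ_1 + 1·σ_2 = 6(Δ_1 - Δ_0) = -54
  1·σ_1 + 4·σ_2 + 1·σ_3 = 6(Δ_2 - Δ_1) = 60
  1·σ_2 + 4·σ_3 + 1·σ_4 = 6(Δ_3 - Δ_2) = -66
Natural end conditions: σ_0 = σ_4 = 0.
Forward elimination and back-substitution give σ_0 = 0, σ_1 = -279/14, σ_2 = 180/7, σ_3 = -321/14, σ_4 = 0.
On [3, 4], s'(x) = b_3 + 2c_3·(x - 3) + 3d_3·(x - 3)² with b_3 = Δ_3 - h_3(2σ_3 + σ_4)/6 = 51/14, c_3 = σ_3/2 = -321/28, d_3 = (σ_4 - σ_3)/(6h_3) = 107/28. So s'(4) = -219/28.

-7.8214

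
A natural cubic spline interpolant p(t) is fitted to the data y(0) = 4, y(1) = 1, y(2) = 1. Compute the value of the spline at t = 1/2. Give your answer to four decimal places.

With σ_i denoting the second derivative at x_i, h_i = 1, 1, and Δ_i = (y_(i+1) − y_i)/h_i = -3, 0:
  1·σ_0 + 4·σ_1 + 1·σ_2 = 6(Δ_1 - Δ_0) = 18
Natural end conditions: σ_0 = σ_2 = 0.
Hence σ_0 = 0, σ_1 = 9/2, σ_2 = 0.
On [0, 1], p(t) = 4 - 15/4·t + 0·t² + 3/4·t³.
With t = 1/2: p(1/2) = 71/32.

2.2188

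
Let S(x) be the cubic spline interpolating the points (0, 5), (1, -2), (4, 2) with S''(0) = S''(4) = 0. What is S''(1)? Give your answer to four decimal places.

6.2500

Let M_i = S''(x_i). Step sizes h_i = 1, 3; slopes of the chords Δ_i = (y_(i+1) - y_i)/h_i = -7, 4/3.
  1·M_0 + 8·M_1 + 3·M_2 = 6(Δ_1 - Δ_0) = 50
Natural end conditions: M_0 = M_2 = 0.
Solving the tridiagonal system: M_0 = 0, M_1 = 25/4, M_2 = 0.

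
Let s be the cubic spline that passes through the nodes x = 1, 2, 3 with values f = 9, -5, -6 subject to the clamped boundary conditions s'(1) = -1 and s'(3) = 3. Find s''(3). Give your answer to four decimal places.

Put M_i = s'' at the i-th knot. Here h = (1, 1) and Δ = (-14, -1), so the interior equations h_(i-1)·M_(i-1) + 2(h_(i-1)+h_i)·M_i + h_i·M_(i+1) = 6(Δ_i − Δ_(i-1)) read
  1·M_0 + 4·M_1 + 1·M_2 = 6(Δ_1 - Δ_0) = 78
Clamped end conditions give two more equations: 2h_0·M_0 + h_0·M_1 = 6(Δ_0 - s'(1)) = -78 and h_1·M_1 + 2h_1·M_2 = 6(s'(3) - Δ_1) = 24.
Hence M_0 = -113/2, M_1 = 35, M_2 = -11/2.

-5.5000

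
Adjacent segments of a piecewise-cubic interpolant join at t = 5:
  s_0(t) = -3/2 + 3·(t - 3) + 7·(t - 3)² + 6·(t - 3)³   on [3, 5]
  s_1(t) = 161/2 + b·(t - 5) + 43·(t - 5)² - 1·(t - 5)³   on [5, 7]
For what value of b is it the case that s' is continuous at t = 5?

s_0'(t) = 3 + 14·(t - 3) + 18·(t - 3)², so s_0'(5) = 103. On the right, s_1'(5) = b, so b = 103.

103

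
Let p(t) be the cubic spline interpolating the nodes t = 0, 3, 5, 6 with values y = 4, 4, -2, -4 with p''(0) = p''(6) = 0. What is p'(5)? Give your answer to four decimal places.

-2.5714

Write σ_i for p''(x_i). With h_i = 3, 2, 1 and divided differences Δ_i = 0, -3, -2, the continuity of p' gives the tridiagonal system
  3·σ_0 + 10·σ_1 + 2·σ_2 = 6(Δ_1 - Δ_0) = -18
  2·σ_1 + 6·σ_2 + 1·σ_3 = 6(Δ_2 - Δ_1) = 6
Natural end conditions: σ_0 = σ_3 = 0.
Hence σ_0 = 0, σ_1 = -15/7, σ_2 = 12/7, σ_3 = 0.
On [5, 6], p'(t) = b_2 + 2c_2·(t - 5) + 3d_2·(t - 5)² with b_2 = Δ_2 - h_2(2σ_2 + σ_3)/6 = -18/7, c_2 = σ_2/2 = 6/7, d_2 = (σ_3 - σ_2)/(6h_2) = -2/7. So p'(5) = -18/7.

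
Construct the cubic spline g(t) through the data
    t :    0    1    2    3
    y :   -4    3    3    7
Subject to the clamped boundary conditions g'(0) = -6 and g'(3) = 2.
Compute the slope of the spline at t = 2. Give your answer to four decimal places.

0.8667

Put M_i = g'' at the i-th knot. Here h = (1, 1, 1) and Δ = (7, 0, 4), so the interior equations h_(i-1)·M_(i-1) + 2(h_(i-1)+h_i)·M_i + h_i·M_(i+1) = 6(Δ_i − Δ_(i-1)) read
  1·M_0 + 4·M_1 + 1·M_2 = 6(Δ_1 - Δ_0) = -42
  1·M_1 + 4·M_2 + 1·M_3 = 6(Δ_2 - Δ_1) = 24
Clamped end conditions give two more equations: 2h_0·M_0 + h_0·M_1 = 6(Δ_0 - g'(0)) = 78 and h_2·M_2 + 2h_2·M_3 = 6(g'(3) - Δ_2) = -12.
Solving the tridiagonal system: M_0 = 794/15, M_1 = -418/15, M_2 = 248/15, M_3 = -214/15.
On [2, 3], g'(t) = b_2 + 2c_2·(t - 2) + 3d_2·(t - 2)² with b_2 = Δ_2 - h_2(2M_2 + M_3)/6 = 13/15, c_2 = M_2/2 = 124/15, d_2 = (M_3 - M_2)/(6h_2) = -77/15. So g'(2) = 13/15.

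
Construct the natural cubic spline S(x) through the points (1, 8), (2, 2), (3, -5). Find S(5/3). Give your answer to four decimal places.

Put σ_i = S'' at the i-th knot. Here h = (1, 1) and Δ = (-6, -7), so the interior equations h_(i-1)·σ_(i-1) + 2(h_(i-1)+h_i)·σ_i + h_i·σ_(i+1) = 6(Δ_i − Δ_(i-1)) read
  1·σ_0 + 4·σ_1 + 1·σ_2 = 6(Δ_1 - Δ_0) = -6
Natural end conditions: σ_0 = σ_2 = 0.
Solving the tridiagonal system: σ_0 = 0, σ_1 = -3/2, σ_2 = 0.
On [1, 2], S(x) = 8 - 23/4·(x - 1) + 0·(x - 1)² - 1/4·(x - 1)³.
With (x - 1) = 2/3: S(5/3) = 221/54.

4.0926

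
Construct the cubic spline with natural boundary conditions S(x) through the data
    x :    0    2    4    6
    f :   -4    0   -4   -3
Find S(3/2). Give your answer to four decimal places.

-0.1906

Let m_i = S''(x_i). Step sizes h_i = 2, 2, 2; slopes of the chords Δ_i = (y_(i+1) - y_i)/h_i = 2, -2, 1/2.
  2·m_0 + 8·m_1 + 2·m_2 = 6(Δ_1 - Δ_0) = -24
  2·m_1 + 8·m_2 + 2·m_3 = 6(Δ_2 - Δ_1) = 15
Natural end conditions: m_0 = m_3 = 0.
Hence m_0 = 0, m_1 = -37/10, m_2 = 14/5, m_3 = 0.
On [0, 2], S(x) = -4 + 97/30·x + 0·x² - 37/120·x³.
With x = 3/2: S(3/2) = -61/320.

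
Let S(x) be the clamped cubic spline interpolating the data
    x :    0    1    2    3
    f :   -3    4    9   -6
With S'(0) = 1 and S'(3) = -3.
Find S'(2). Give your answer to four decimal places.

Put σ_i = S'' at the i-th knot. Here h = (1, 1, 1) and Δ = (7, 5, -15), so the interior equations h_(i-1)·σ_(i-1) + 2(h_(i-1)+h_i)·σ_i + h_i·σ_(i+1) = 6(Δ_i − Δ_(i-1)) read
  1·σ_0 + 4·σ_1 + 1·σ_2 = 6(Δ_1 - Δ_0) = -12
  1·σ_1 + 4·σ_2 + 1·σ_3 = 6(Δ_2 - Δ_1) = -120
Clamped end conditions give two more equations: 2h_0·σ_0 + h_0·σ_1 = 6(Δ_0 - S'(0)) = 36 and h_2·σ_2 + 2h_2·σ_3 = 6(S'(3) - Δ_2) = 72.
Solving the tridiagonal system: σ_0 = 236/15, σ_1 = 68/15, σ_2 = -688/15, σ_3 = 884/15.
On [2, 3], S'(x) = b_2 + 2c_2·(x - 2) + 3d_2·(x - 2)² with b_2 = Δ_2 - h_2(2σ_2 + σ_3)/6 = -143/15, c_2 = σ_2/2 = -344/15, d_2 = (σ_3 - σ_2)/(6h_2) = 262/15. So S'(2) = -143/15.

-9.5333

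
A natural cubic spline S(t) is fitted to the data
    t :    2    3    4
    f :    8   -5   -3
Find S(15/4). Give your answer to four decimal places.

Put M_i = S'' at the i-th knot. Here h = (1, 1) and Δ = (-13, 2), so the interior equations h_(i-1)·M_(i-1) + 2(h_(i-1)+h_i)·M_i + h_i·M_(i+1) = 6(Δ_i − Δ_(i-1)) read
  1·M_0 + 4·M_1 + 1·M_2 = 6(Δ_1 - Δ_0) = 90
Natural end conditions: M_0 = M_2 = 0.
Forward elimination and back-substitution give M_0 = 0, M_1 = 45/2, M_2 = 0.
On [3, 4], S(t) = -5 - 11/2·(t - 3) + 45/4·(t - 3)² - 15/4·(t - 3)³.
With (t - 3) = 3/4: S(15/4) = -1121/256.

-4.3789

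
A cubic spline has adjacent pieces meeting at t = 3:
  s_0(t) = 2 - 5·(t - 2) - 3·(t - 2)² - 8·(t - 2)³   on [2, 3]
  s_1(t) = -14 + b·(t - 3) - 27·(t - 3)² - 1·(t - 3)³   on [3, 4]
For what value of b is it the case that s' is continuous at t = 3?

-35

s_0'(t) = -5 - 6·(t - 2) - 24·(t - 2)², so s_0'(3) = -35. On the right, s_1'(3) = b, so b = -35.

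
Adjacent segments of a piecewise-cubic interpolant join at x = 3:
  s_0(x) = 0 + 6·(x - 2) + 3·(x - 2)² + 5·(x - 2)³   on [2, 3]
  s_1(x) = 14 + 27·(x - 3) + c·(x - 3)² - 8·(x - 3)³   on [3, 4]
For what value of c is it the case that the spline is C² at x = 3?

18

s_0''(x) = 6 + 30·(x - 2), so s_0''(3) = 36. On the right, s_1''(3) = 2c, so c = 18.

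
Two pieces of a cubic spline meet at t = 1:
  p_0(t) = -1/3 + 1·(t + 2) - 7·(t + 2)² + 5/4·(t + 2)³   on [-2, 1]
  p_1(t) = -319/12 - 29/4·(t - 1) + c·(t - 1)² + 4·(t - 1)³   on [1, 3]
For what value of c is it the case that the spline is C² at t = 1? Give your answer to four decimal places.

4.2500

p_0''(t) = -14 + 15/2·(t + 2), so p_0''(1) = 17/2. On the right, p_1''(1) = 2c, so c = 17/4.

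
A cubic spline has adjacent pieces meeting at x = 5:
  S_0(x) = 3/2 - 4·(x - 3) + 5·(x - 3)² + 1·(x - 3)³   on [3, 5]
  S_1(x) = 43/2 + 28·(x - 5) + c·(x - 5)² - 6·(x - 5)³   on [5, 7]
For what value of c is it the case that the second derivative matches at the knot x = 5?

S_0''(x) = 10 + 6·(x - 3), so S_0''(5) = 22. On the right, S_1''(5) = 2c, so c = 11.

11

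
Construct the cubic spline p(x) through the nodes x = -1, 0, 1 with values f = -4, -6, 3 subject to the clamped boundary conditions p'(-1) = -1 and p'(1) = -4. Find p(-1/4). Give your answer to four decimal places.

With m_i denoting the second derivative at x_i, h_i = 1, 1, and Δ_i = (y_(i+1) − y_i)/h_i = -2, 9:
  1·m_0 + 4·m_1 + 1·m_2 = 6(Δ_1 - Δ_0) = 66
Clamped end conditions give two more equations: 2h_0·m_0 + h_0·m_1 = 6(Δ_0 - p'(-1)) = -6 and h_1·m_1 + 2h_1·m_2 = 6(p'(1) - Δ_1) = -78.
Forward elimination and back-substitution give m_0 = -21, m_1 = 36, m_2 = -57.
On [-1, 0], p(x) = -4 - 1·(x + 1) - 21/2·(x + 1)² + 19/2·(x + 1)³.
With (x + 1) = 3/4: p(-1/4) = -851/128.

-6.6484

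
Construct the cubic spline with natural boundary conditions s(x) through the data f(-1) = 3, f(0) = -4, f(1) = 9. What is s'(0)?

3

Let m_i = s''(x_i). Step sizes h_i = 1, 1; slopes of the chords Δ_i = (y_(i+1) - y_i)/h_i = -7, 13.
  1·m_0 + 4·m_1 + 1·m_2 = 6(Δ_1 - Δ_0) = 120
Natural end conditions: m_0 = m_2 = 0.
Hence m_0 = 0, m_1 = 30, m_2 = 0.
On [0, 1], s'(x) = b_1 + 2c_1·x + 3d_1·x² with b_1 = Δ_1 - h_1(2m_1 + m_2)/6 = 3, c_1 = m_1/2 = 15, d_1 = (m_2 - m_1)/(6h_1) = -5. So s'(0) = 3.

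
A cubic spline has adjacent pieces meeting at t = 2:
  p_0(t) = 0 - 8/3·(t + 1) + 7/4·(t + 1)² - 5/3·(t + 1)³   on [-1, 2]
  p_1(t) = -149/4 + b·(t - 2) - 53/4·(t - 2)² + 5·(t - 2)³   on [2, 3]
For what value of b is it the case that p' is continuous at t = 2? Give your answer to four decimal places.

-37.1667

p_0'(t) = -8/3 + 7/2·(t + 1) - 5·(t + 1)², so p_0'(2) = -223/6. On the right, p_1'(2) = b, so b = -223/6.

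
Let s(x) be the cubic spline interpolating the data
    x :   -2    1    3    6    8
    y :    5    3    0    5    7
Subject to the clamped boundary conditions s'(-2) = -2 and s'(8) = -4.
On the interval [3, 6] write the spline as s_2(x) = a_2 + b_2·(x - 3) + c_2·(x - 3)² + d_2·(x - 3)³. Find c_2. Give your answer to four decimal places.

1.0230

With M_i denoting the second derivative at x_i, h_i = 3, 2, 3, 2, and Δ_i = (y_(i+1) − y_i)/h_i = -2/3, -3/2, 5/3, 1:
  3·M_0 + 10·M_1 + 2·M_2 = 6(Δ_1 - Δ_0) = -5
  2·M_1 + 10·M_2 + 3·M_3 = 6(Δ_2 - Δ_1) = 19
  3·M_2 + 10·M_3 + 2·M_4 = 6(Δ_3 - Δ_2) = -4
Clamped end conditions give two more equations: 2h_0·M_0 + h_0·M_1 = 6(Δ_0 - s'(-2)) = 8 and h_3·M_3 + 2h_3·M_4 = 6(s'(8) - Δ_3) = -30.
Hence M_0 = 61/29, M_1 = -134/87, M_2 = 178/87, M_3 = 47/87, M_4 = -676/87.
On [3, 6], with s_2(x) = a_2 + b_2·(x - 3) + c_2·(x - 3)² + d_2·(x - 3)³: c_2 = M_2/2 = 89/87, d_2 = (M_3 - M_2)/(6h_2) = -131/1566, b_2 = Δ_2 - h_2(2M_2 + M_3)/6 = -113/174.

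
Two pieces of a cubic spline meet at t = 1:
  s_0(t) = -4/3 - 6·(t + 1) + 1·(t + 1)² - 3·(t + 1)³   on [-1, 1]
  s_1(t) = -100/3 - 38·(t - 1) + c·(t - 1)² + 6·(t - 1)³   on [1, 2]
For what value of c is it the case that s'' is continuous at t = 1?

-17

s_0''(t) = 2 - 18·(t + 1), so s_0''(1) = -34. On the right, s_1''(1) = 2c, so c = -17.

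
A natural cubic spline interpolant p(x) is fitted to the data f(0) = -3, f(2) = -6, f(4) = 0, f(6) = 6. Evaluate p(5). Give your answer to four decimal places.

Let M_i = p''(x_i). Step sizes h_i = 2, 2, 2; slopes of the chords Δ_i = (y_(i+1) - y_i)/h_i = -3/2, 3, 3.
  2·M_0 + 8·M_1 + 2·M_2 = 6(Δ_1 - Δ_0) = 27
  2·M_1 + 8·M_2 + 2·M_3 = 6(Δ_2 - Δ_1) = 0
Natural end conditions: M_0 = M_3 = 0.
Hence M_0 = 0, M_1 = 18/5, M_2 = -9/10, M_3 = 0.
On [4, 6], p(x) = 0 + 18/5·(x - 4) - 9/20·(x - 4)² + 3/40·(x - 4)³.
With (x - 4) = 1: p(5) = 129/40.

3.2250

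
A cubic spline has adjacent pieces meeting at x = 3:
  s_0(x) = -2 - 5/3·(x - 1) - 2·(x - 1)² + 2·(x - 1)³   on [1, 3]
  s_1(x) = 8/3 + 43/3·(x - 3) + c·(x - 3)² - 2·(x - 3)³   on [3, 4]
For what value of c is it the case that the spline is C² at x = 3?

10

s_0''(x) = -4 + 12·(x - 1), so s_0''(3) = 20. On the right, s_1''(3) = 2c, so c = 10.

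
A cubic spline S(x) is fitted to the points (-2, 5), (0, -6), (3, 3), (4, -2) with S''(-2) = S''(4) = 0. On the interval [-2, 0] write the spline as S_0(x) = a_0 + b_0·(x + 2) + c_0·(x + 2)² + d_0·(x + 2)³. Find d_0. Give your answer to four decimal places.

Put M_i = S'' at the i-th knot. Here h = (2, 3, 1) and Δ = (-11/2, 3, -5), so the interior equations h_(i-1)·M_(i-1) + 2(h_(i-1)+h_i)·M_i + h_i·M_(i+1) = 6(Δ_i − Δ_(i-1)) read
  2·M_0 + 10·M_1 + 3·M_2 = 6(Δ_1 - Δ_0) = 51
  3·M_1 + 8·M_2 + 1·M_3 = 6(Δ_2 - Δ_1) = -48
Natural end conditions: M_0 = M_3 = 0.
Forward elimination and back-substitution give M_0 = 0, M_1 = 552/71, M_2 = -633/71, M_3 = 0.
On [-2, 0], with S_0(x) = a_0 + b_0·(x + 2) + c_0·(x + 2)² + d_0·(x + 2)³: c_0 = M_0/2 = 0, d_0 = (M_1 - M_0)/(6h_0) = 46/71, b_0 = Δ_0 - h_0(2M_0 + M_1)/6 = -1149/142.

0.6479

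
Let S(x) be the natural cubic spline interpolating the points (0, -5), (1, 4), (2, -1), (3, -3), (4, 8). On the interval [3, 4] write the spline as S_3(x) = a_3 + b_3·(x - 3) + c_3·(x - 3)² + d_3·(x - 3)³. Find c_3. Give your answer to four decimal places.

Let M_i = S''(x_i). Step sizes h_i = 1, 1, 1, 1; slopes of the chords Δ_i = (y_(i+1) - y_i)/h_i = 9, -5, -2, 11.
  1·M_0 + 4·M_1 + 1·M_2 = 6(Δ_1 - Δ_0) = -84
  1·M_1 + 4·M_2 + 1·M_3 = 6(Δ_2 - Δ_1) = 18
  1·M_2 + 4·M_3 + 1·M_4 = 6(Δ_3 - Δ_2) = 78
Natural end conditions: M_0 = M_4 = 0.
Solving: M_0 = 0, M_1 = -627/28, M_2 = 39/7, M_3 = 507/28, M_4 = 0.
On [3, 4], with S_3(x) = a_3 + b_3·(x - 3) + c_3·(x - 3)² + d_3·(x - 3)³: c_3 = M_3/2 = 507/56, d_3 = (M_4 - M_3)/(6h_3) = -169/56, b_3 = Δ_3 - h_3(2M_3 + M_4)/6 = 139/28.

9.0536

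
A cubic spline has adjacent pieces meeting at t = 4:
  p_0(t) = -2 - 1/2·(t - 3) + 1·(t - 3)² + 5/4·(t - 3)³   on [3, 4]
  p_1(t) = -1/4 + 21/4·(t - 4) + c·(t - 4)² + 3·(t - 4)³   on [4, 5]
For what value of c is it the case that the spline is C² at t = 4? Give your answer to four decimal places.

p_0''(t) = 2 + 15/2·(t - 3), so p_0''(4) = 19/2. On the right, p_1''(4) = 2c, so c = 19/4.

4.7500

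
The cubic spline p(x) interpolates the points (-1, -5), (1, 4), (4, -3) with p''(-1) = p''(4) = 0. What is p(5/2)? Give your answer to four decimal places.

2.8063

With M_i denoting the second derivative at x_i, h_i = 2, 3, and Δ_i = (y_(i+1) − y_i)/h_i = 9/2, -7/3:
  2·M_0 + 10·M_1 + 3·M_2 = 6(Δ_1 - Δ_0) = -41
Natural end conditions: M_0 = M_2 = 0.
Hence M_0 = 0, M_1 = -41/10, M_2 = 0.
On [1, 4], p(x) = 4 + 53/30·(x - 1) - 41/20·(x - 1)² + 41/180·(x - 1)³.
With (x - 1) = 3/2: p(5/2) = 449/160.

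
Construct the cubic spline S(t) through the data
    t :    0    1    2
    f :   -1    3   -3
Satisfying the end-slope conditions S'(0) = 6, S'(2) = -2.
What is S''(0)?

5

Write m_i for S''(x_i). With h_i = 1, 1 and divided differences Δ_i = 4, -6, the continuity of S' gives the tridiagonal system
  1·m_0 + 4·m_1 + 1·m_2 = 6(Δ_1 - Δ_0) = -60
Clamped end conditions give two more equations: 2h_0·m_0 + h_0·m_1 = 6(Δ_0 - S'(0)) = -12 and h_1·m_1 + 2h_1·m_2 = 6(S'(2) - Δ_1) = 24.
Forward elimination and back-substitution give m_0 = 5, m_1 = -22, m_2 = 23.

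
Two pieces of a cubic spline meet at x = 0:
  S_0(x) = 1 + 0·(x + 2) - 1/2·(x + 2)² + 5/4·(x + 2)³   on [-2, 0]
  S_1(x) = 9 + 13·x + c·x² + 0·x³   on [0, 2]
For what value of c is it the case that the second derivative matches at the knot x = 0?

S_0''(x) = -1 + 15/2·(x + 2), so S_0''(0) = 14. On the right, S_1''(0) = 2c, so c = 7.

7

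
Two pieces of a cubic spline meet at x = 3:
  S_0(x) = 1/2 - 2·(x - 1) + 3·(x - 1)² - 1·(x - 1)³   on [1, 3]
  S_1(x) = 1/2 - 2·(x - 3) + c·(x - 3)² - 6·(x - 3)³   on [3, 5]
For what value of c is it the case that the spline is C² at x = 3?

S_0''(x) = 6 - 6·(x - 1), so S_0''(3) = -6. On the right, S_1''(3) = 2c, so c = -3.

-3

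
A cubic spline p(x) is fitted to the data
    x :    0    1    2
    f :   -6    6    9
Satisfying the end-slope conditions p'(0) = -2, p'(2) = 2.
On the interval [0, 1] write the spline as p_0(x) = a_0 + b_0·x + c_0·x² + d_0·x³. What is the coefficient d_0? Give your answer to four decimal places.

With M_i denoting the second derivative at x_i, h_i = 1, 1, and Δ_i = (y_(i+1) − y_i)/h_i = 12, 3:
  1·M_0 + 4·M_1 + 1·M_2 = 6(Δ_1 - Δ_0) = -54
Clamped end conditions give two more equations: 2h_0·M_0 + h_0·M_1 = 6(Δ_0 - p'(0)) = 84 and h_1·M_1 + 2h_1·M_2 = 6(p'(2) - Δ_1) = -6.
Solving the tridiagonal system: M_0 = 115/2, M_1 = -31, M_2 = 25/2.
On [0, 1], with p_0(x) = a_0 + b_0·x + c_0·x² + d_0·x³: c_0 = M_0/2 = 115/4, d_0 = (M_1 - M_0)/(6h_0) = -59/4, b_0 = Δ_0 - h_0(2M_0 + M_1)/6 = -2.

-14.7500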